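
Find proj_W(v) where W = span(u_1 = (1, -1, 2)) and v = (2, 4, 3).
proj_W(v) = (2/3, -2/3, 4/3)

Set up U = [u_1 | ... | u_1] ∈ R^(3×1). The projector onto W = col(U) is P = U (U^T U)^(-1) U^T.
Compute U^T U =
  [6],
and U^T v = (4).
Solve U^T U · c = U^T v for the coefficients: c = (2/3). The projection is proj_W(v) = U c.
Check: (v - proj_W(v)) · u_1 = 0  (should be 0).
Result: proj_W(v) = (2/3, -2/3, 4/3).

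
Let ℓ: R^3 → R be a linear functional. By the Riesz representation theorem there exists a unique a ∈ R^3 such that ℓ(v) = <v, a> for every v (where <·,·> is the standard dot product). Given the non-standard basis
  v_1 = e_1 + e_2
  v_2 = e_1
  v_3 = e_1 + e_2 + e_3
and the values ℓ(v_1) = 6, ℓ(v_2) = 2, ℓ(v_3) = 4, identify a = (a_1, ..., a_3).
a = (2, 4, -2)

Write a = (a_1, ..., a_3) in the standard basis. For each basis vector v_i, ℓ(v_i) = <v_i, a> is a linear equation in the a_j's. Collect the n equations into a matrix system V a = ℓ, where row i of V is v_i (expressed in the standard basis). Since V is invertible (lower-triangular with 1s on the diagonal, up to permutation), solve by back-substitution:
  V =
[[1, 1, 0],
 [1, 0, 0],
 [1, 1, 1]]
  V a = (6, 2, 4)
Solving gives a = (2, 4, -2).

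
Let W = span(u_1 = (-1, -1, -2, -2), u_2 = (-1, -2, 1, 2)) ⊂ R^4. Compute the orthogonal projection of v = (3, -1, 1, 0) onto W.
proj_W(v) = (4/7, 64/91, 68/91, 8/13)

Set up U = [u_1 | ... | u_2] ∈ R^(4×2). The projector onto W = col(U) is P = U (U^T U)^(-1) U^T.
Compute U^T U =
  [10, -3]
  [-3, 10],
and U^T v = (-4, 0).
Solve U^T U · c = U^T v for the coefficients: c = (-40/91, -12/91). The projection is proj_W(v) = U c.
Check: (v - proj_W(v)) · u_1 = 0  (should be 0).
Check: (v - proj_W(v)) · u_2 = 0  (should be 0).
Result: proj_W(v) = (4/7, 64/91, 68/91, 8/13).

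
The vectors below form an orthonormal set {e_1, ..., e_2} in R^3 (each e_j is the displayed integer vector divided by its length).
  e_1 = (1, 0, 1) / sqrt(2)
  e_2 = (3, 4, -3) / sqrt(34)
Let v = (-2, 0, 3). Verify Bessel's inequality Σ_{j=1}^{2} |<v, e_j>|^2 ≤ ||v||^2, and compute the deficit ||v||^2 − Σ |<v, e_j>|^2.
Σ |<v, e_j>|^2 = 121/17; ||v||^2 = 13; deficit = 100/17

Write each e_j = u_j / sqrt(<u_j, u_j>) where u_j is the displayed integer vector. Then <v, e_j> = <v, u_j> / sqrt(<u_j, u_j>), so |<v, e_j>|^2 = <v, u_j>^2 / <u_j, u_j>.
Coefficients: <v, e_1> = 1/sqrt(2), <v, e_2> = -15/sqrt(34).
Square and sum: Σ |<v, e_j>|^2 = 121/17.
Compute ||v||^2 = v·v = 13.
Deficit = 13 − 121/17 = 100/17 ≥ 0, confirming Bessel's inequality. (The deficit equals ||v − Σ <v,e_j> e_j||^2, the squared distance from v to span{e_j}.)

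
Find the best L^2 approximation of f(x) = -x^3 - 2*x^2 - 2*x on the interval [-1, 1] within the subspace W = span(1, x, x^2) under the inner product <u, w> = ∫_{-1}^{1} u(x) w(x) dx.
g(x) = -2*x^2 - 13*x/5

The best approximation g ∈ W is the orthogonal projection of f onto W. Writing g = a_0 + a_1 x + a_2 x^2, the coefficients solve the normal equations G · a = b where
  G_{ij} = <φ_i, φ_j> and b_i = <f, φ_i>, with φ_0 = 1, φ_1 = x, φ_2 = x^2.
G =
  [2, 0, 2/3]
  [0, 2/3, 0]
  [2/3, 0, 2/5],
b = (-4/3, -26/15, -4/5).
Solving gives a_0 = 0, a_1 = -13/5, a_2 = -2, so
  g(x) = -2*x^2 - 13*x/5.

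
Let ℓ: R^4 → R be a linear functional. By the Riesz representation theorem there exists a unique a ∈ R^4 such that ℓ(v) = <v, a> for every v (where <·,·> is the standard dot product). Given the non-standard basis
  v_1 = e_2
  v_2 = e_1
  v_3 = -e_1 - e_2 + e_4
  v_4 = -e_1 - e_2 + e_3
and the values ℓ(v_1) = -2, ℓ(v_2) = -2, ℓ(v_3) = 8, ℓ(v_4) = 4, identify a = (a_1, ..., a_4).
a = (-2, -2, 0, 4)

Write a = (a_1, ..., a_4) in the standard basis. For each basis vector v_i, ℓ(v_i) = <v_i, a> is a linear equation in the a_j's. Collect the n equations into a matrix system V a = ℓ, where row i of V is v_i (expressed in the standard basis). Since V is invertible (lower-triangular with 1s on the diagonal, up to permutation), solve by back-substitution:
  V =
[[0, 1, 0, 0],
 [1, 0, 0, 0],
 [-1, -1, 0, 1],
 [-1, -1, 1, 0]]
  V a = (-2, -2, 8, 4)
Solving gives a = (-2, -2, 0, 4).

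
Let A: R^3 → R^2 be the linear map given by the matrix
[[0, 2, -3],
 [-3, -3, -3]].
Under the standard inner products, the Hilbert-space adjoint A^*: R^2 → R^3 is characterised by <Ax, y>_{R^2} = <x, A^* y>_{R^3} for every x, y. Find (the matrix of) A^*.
A^* = A^T =
[[0, -3],
 [2, -3],
 [-3, -3]]

For real matrices with standard dot products, the defining identity <Ax, y> = <x, A^* y> gives (Ax)^T y = x^T (A^*) y, i.e. x^T A^T y = x^T (A^*) y. Since this holds for all x, y, we must have A^* = A^T. Therefore
A^* =
[[0, -3],
 [2, -3],
 [-3, -3]].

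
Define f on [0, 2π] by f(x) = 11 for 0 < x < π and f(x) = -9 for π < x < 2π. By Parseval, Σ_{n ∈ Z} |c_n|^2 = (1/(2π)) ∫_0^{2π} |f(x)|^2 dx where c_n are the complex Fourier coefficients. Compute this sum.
Σ |c_n|^2 = 101

Parseval equates the L^2 energy of f (normalised by 1/(2π)) with the ℓ^2 sum of its Fourier coefficients: (1/(2π)) ∫_0^{2π} |f|^2 = Σ |c_n|^2.
Compute the left side: (1/(2π)) [∫_0^π 11^2 dx + ∫_π^{2π} (-9)^2 dx] = (1/(2π)) · (121π + 81π) = (121 + 81)/2 = 101.
So Σ_{n ∈ Z} |c_n|^2 = 101.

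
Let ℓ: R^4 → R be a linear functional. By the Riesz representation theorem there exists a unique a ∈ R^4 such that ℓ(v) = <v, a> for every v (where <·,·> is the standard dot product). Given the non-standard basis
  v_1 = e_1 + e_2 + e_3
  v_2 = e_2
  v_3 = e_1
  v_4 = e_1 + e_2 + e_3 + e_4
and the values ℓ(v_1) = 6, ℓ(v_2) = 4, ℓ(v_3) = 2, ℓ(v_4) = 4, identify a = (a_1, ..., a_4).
a = (2, 4, 0, -2)

Write a = (a_1, ..., a_4) in the standard basis. For each basis vector v_i, ℓ(v_i) = <v_i, a> is a linear equation in the a_j's. Collect the n equations into a matrix system V a = ℓ, where row i of V is v_i (expressed in the standard basis). Since V is invertible (lower-triangular with 1s on the diagonal, up to permutation), solve by back-substitution:
  V =
[[1, 1, 1, 0],
 [0, 1, 0, 0],
 [1, 0, 0, 0],
 [1, 1, 1, 1]]
  V a = (6, 4, 2, 4)
Solving gives a = (2, 4, 0, -2).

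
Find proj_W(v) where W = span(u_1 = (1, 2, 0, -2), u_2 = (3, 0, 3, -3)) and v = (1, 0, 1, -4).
proj_W(v) = (2, 1, 3/2, -5/2)

Set up U = [u_1 | ... | u_2] ∈ R^(4×2). The projector onto W = col(U) is P = U (U^T U)^(-1) U^T.
Compute U^T U =
  [9, 9]
  [9, 27],
and U^T v = (9, 18).
Solve U^T U · c = U^T v for the coefficients: c = (1/2, 1/2). The projection is proj_W(v) = U c.
Check: (v - proj_W(v)) · u_1 = 0  (should be 0).
Check: (v - proj_W(v)) · u_2 = 0  (should be 0).
Result: proj_W(v) = (2, 1, 3/2, -5/2).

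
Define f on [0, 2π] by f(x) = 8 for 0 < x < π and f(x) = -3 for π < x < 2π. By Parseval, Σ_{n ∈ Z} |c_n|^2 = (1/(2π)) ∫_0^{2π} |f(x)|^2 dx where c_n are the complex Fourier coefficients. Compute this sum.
Σ |c_n|^2 = 73/2

Parseval equates the L^2 energy of f (normalised by 1/(2π)) with the ℓ^2 sum of its Fourier coefficients: (1/(2π)) ∫_0^{2π} |f|^2 = Σ |c_n|^2.
Compute the left side: (1/(2π)) [∫_0^π 8^2 dx + ∫_π^{2π} (-3)^2 dx] = (1/(2π)) · (64π + 9π) = (64 + 9)/2 = 73/2.
So Σ_{n ∈ Z} |c_n|^2 = 73/2.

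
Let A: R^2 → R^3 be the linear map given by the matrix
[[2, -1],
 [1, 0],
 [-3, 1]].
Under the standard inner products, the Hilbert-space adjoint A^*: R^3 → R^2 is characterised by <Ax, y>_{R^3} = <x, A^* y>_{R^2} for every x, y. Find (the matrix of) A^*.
A^* = A^T =
[[2, 1, -3],
 [-1, 0, 1]]

For real matrices with standard dot products, the defining identity <Ax, y> = <x, A^* y> gives (Ax)^T y = x^T (A^*) y, i.e. x^T A^T y = x^T (A^*) y. Since this holds for all x, y, we must have A^* = A^T. Therefore
A^* =
[[2, 1, -3],
 [-1, 0, 1]].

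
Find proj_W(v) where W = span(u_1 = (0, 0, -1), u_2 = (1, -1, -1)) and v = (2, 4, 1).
proj_W(v) = (-1, 1, 1)

Set up U = [u_1 | ... | u_2] ∈ R^(3×2). The projector onto W = col(U) is P = U (U^T U)^(-1) U^T.
Compute U^T U =
  [1, 1]
  [1, 3],
and U^T v = (-1, -3).
Solve U^T U · c = U^T v for the coefficients: c = (0, -1). The projection is proj_W(v) = U c.
Check: (v - proj_W(v)) · u_1 = 0  (should be 0).
Check: (v - proj_W(v)) · u_2 = 0  (should be 0).
Result: proj_W(v) = (-1, 1, 1).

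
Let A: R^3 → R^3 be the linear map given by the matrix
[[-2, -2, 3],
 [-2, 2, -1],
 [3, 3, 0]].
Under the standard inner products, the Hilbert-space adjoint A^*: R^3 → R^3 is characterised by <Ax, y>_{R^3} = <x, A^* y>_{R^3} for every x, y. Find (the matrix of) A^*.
A^* = A^T =
[[-2, -2, 3],
 [-2, 2, 3],
 [3, -1, 0]]

For real matrices with standard dot products, the defining identity <Ax, y> = <x, A^* y> gives (Ax)^T y = x^T (A^*) y, i.e. x^T A^T y = x^T (A^*) y. Since this holds for all x, y, we must have A^* = A^T. Therefore
A^* =
[[-2, -2, 3],
 [-2, 2, 3],
 [3, -1, 0]].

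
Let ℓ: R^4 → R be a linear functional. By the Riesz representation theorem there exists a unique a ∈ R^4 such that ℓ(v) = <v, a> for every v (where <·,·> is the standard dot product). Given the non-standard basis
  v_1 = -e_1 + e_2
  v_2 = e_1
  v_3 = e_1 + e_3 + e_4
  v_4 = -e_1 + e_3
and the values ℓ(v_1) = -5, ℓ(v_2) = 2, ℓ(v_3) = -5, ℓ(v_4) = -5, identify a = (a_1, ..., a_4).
a = (2, -3, -3, -4)

Write a = (a_1, ..., a_4) in the standard basis. For each basis vector v_i, ℓ(v_i) = <v_i, a> is a linear equation in the a_j's. Collect the n equations into a matrix system V a = ℓ, where row i of V is v_i (expressed in the standard basis). Since V is invertible (lower-triangular with 1s on the diagonal, up to permutation), solve by back-substitution:
  V =
[[-1, 1, 0, 0],
 [1, 0, 0, 0],
 [1, 0, 1, 1],
 [-1, 0, 1, 0]]
  V a = (-5, 2, -5, -5)
Solving gives a = (2, -3, -3, -4).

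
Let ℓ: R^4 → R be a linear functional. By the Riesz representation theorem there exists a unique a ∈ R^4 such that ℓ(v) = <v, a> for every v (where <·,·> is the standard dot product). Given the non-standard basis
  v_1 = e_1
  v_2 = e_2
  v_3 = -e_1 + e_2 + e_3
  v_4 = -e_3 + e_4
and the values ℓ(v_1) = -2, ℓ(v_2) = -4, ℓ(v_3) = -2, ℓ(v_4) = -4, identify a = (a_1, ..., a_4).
a = (-2, -4, 0, -4)

Write a = (a_1, ..., a_4) in the standard basis. For each basis vector v_i, ℓ(v_i) = <v_i, a> is a linear equation in the a_j's. Collect the n equations into a matrix system V a = ℓ, where row i of V is v_i (expressed in the standard basis). Since V is invertible (lower-triangular with 1s on the diagonal, up to permutation), solve by back-substitution:
  V =
[[1, 0, 0, 0],
 [0, 1, 0, 0],
 [-1, 1, 1, 0],
 [0, 0, -1, 1]]
  V a = (-2, -4, -2, -4)
Solving gives a = (-2, -4, 0, -4).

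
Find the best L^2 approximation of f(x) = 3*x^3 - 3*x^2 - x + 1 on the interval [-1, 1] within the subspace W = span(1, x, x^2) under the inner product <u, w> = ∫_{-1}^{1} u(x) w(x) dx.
g(x) = -3*x^2 + 4*x/5 + 1

The best approximation g ∈ W is the orthogonal projection of f onto W. Writing g = a_0 + a_1 x + a_2 x^2, the coefficients solve the normal equations G · a = b where
  G_{ij} = <φ_i, φ_j> and b_i = <f, φ_i>, with φ_0 = 1, φ_1 = x, φ_2 = x^2.
G =
  [2, 0, 2/3]
  [0, 2/3, 0]
  [2/3, 0, 2/5],
b = (0, 8/15, -8/15).
Solving gives a_0 = 1, a_1 = 4/5, a_2 = -3, so
  g(x) = -3*x^2 + 4*x/5 + 1.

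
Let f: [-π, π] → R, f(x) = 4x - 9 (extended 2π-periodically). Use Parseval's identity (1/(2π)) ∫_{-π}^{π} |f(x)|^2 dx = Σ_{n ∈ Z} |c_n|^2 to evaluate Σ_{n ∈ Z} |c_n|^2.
Σ |c_n|^2 = 16π^2/3 + 81

Expand and integrate term by term over [-π, π]:
  ∫ (4x)^2 dx = 16·(2π^3/3); ∫ 2·4·(-9)·x dx = 0 (odd integrand); ∫ (-9)^2 dx = 81·2π.
So (1/(2π)) ∫_{-π}^{π} (4x - 9)^2 dx = 16π^2/3 + 81 = 16π^2/3 + 81.
Parseval ⇒ Σ |c_n|^2 = 16π^2/3 + 81.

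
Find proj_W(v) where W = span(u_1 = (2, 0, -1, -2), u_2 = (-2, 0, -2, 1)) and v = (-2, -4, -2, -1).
proj_W(v) = (-14/13, 0, -154/65, 7/65)

Set up U = [u_1 | ... | u_2] ∈ R^(4×2). The projector onto W = col(U) is P = U (U^T U)^(-1) U^T.
Compute U^T U =
  [9, -4]
  [-4, 9],
and U^T v = (0, 7).
Solve U^T U · c = U^T v for the coefficients: c = (28/65, 63/65). The projection is proj_W(v) = U c.
Check: (v - proj_W(v)) · u_1 = 0  (should be 0).
Check: (v - proj_W(v)) · u_2 = 0  (should be 0).
Result: proj_W(v) = (-14/13, 0, -154/65, 7/65).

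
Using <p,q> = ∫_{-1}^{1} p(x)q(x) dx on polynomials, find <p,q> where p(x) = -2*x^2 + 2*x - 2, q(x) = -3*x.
<p,q> = -4

Expand the product: p(x)·q(x) = 6*x^3 - 6*x^2 + 6*x.
∫_{-1}^{1} of each monomial x^k gives [2/(k+1) if k even, 0 if k odd]. Integrating term-by-term (or equivalently evaluating the antiderivative F(x) = 3*x^4/2 - 2*x^3 + 3*x^2 at the endpoints):
  F(1) − F(−1) = 5/2 − (13/2) = -4.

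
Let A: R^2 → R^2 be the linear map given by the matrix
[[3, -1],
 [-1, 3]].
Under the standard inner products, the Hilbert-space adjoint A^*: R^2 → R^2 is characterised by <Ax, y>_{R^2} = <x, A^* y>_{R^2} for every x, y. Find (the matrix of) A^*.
A^* = A^T =
[[3, -1],
 [-1, 3]]

For real matrices with standard dot products, the defining identity <Ax, y> = <x, A^* y> gives (Ax)^T y = x^T (A^*) y, i.e. x^T A^T y = x^T (A^*) y. Since this holds for all x, y, we must have A^* = A^T. Therefore
A^* =
[[3, -1],
 [-1, 3]].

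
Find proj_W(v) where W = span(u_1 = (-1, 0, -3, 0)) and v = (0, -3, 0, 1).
proj_W(v) = (0, 0, 0, 0)

Set up U = [u_1 | ... | u_1] ∈ R^(4×1). The projector onto W = col(U) is P = U (U^T U)^(-1) U^T.
Compute U^T U =
  [10],
and U^T v = (0).
Solve U^T U · c = U^T v for the coefficients: c = (0). The projection is proj_W(v) = U c.
Check: (v - proj_W(v)) · u_1 = 0  (should be 0).
Result: proj_W(v) = (0, 0, 0, 0).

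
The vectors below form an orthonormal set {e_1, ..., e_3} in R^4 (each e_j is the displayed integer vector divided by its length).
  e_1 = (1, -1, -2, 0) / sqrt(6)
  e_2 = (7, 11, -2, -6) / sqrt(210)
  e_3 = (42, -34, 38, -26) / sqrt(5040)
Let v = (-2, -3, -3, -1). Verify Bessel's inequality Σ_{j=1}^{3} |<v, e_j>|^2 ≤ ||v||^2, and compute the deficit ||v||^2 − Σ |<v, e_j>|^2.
Σ |<v, e_j>|^2 = 539/36; ||v||^2 = 23; deficit = 289/36

Write each e_j = u_j / sqrt(<u_j, u_j>) where u_j is the displayed integer vector. Then <v, e_j> = <v, u_j> / sqrt(<u_j, u_j>), so |<v, e_j>|^2 = <v, u_j>^2 / <u_j, u_j>.
Coefficients: <v, e_1> = 7/sqrt(6), <v, e_2> = -35/sqrt(210), <v, e_3> = -70/sqrt(5040).
Square and sum: Σ |<v, e_j>|^2 = 539/36.
Compute ||v||^2 = v·v = 23.
Deficit = 23 − 539/36 = 289/36 ≥ 0, confirming Bessel's inequality. (The deficit equals ||v − Σ <v,e_j> e_j||^2, the squared distance from v to span{e_j}.)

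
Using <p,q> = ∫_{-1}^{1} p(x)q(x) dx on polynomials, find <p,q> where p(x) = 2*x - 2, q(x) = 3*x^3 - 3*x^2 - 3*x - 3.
<p,q> = 72/5

Expand the product: p(x)·q(x) = 6*x^4 - 12*x^3 + 6.
∫_{-1}^{1} of each monomial x^k gives [2/(k+1) if k even, 0 if k odd]. Integrating term-by-term (or equivalently evaluating the antiderivative F(x) = 6*x^5/5 - 3*x^4 + 6*x at the endpoints):
  F(1) − F(−1) = 21/5 − (-51/5) = 72/5.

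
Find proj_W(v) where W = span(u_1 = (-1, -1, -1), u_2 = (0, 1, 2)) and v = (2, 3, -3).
proj_W(v) = (19/6, 2/3, -11/6)

Set up U = [u_1 | ... | u_2] ∈ R^(3×2). The projector onto W = col(U) is P = U (U^T U)^(-1) U^T.
Compute U^T U =
  [3, -3]
  [-3, 5],
and U^T v = (-2, -3).
Solve U^T U · c = U^T v for the coefficients: c = (-19/6, -5/2). The projection is proj_W(v) = U c.
Check: (v - proj_W(v)) · u_1 = 0  (should be 0).
Check: (v - proj_W(v)) · u_2 = 0  (should be 0).
Result: proj_W(v) = (19/6, 2/3, -11/6).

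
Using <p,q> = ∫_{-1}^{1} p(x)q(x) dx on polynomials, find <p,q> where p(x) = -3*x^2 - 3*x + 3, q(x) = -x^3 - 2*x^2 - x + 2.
<p,q> = 48/5

Expand the product: p(x)·q(x) = 3*x^5 + 9*x^4 + 6*x^3 - 9*x^2 - 9*x + 6.
∫_{-1}^{1} of each monomial x^k gives [2/(k+1) if k even, 0 if k odd]. Integrating term-by-term (or equivalently evaluating the antiderivative F(x) = x^6/2 + 9*x^5/5 + 3*x^4/2 - 3*x^3 - 9*x^2/2 + 6*x at the endpoints):
  F(1) − F(−1) = 23/10 − (-73/10) = 48/5.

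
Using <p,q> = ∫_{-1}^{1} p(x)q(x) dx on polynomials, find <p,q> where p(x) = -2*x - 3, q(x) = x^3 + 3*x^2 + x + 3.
<p,q> = -392/15

Expand the product: p(x)·q(x) = -2*x^4 - 9*x^3 - 11*x^2 - 9*x - 9.
∫_{-1}^{1} of each monomial x^k gives [2/(k+1) if k even, 0 if k odd]. Integrating term-by-term (or equivalently evaluating the antiderivative F(x) = -2*x^5/5 - 9*x^4/4 - 11*x^3/3 - 9*x^2/2 - 9*x at the endpoints):
  F(1) − F(−1) = -1189/60 − (379/60) = -392/15.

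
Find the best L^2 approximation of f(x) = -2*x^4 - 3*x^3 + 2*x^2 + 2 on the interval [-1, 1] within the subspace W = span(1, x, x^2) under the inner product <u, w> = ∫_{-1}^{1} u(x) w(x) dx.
g(x) = 2*x^2/7 - 9*x/5 + 76/35

The best approximation g ∈ W is the orthogonal projection of f onto W. Writing g = a_0 + a_1 x + a_2 x^2, the coefficients solve the normal equations G · a = b where
  G_{ij} = <φ_i, φ_j> and b_i = <f, φ_i>, with φ_0 = 1, φ_1 = x, φ_2 = x^2.
G =
  [2, 0, 2/3]
  [0, 2/3, 0]
  [2/3, 0, 2/5],
b = (68/15, -6/5, 164/105).
Solving gives a_0 = 76/35, a_1 = -9/5, a_2 = 2/7, so
  g(x) = 2*x^2/7 - 9*x/5 + 76/35.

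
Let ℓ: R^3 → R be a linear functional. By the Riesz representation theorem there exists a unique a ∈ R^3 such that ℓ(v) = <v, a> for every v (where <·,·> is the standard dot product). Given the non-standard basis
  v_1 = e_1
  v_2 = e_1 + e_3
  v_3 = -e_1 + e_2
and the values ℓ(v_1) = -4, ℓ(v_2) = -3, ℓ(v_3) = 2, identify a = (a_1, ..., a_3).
a = (-4, -2, 1)

Write a = (a_1, ..., a_3) in the standard basis. For each basis vector v_i, ℓ(v_i) = <v_i, a> is a linear equation in the a_j's. Collect the n equations into a matrix system V a = ℓ, where row i of V is v_i (expressed in the standard basis). Since V is invertible (lower-triangular with 1s on the diagonal, up to permutation), solve by back-substitution:
  V =
[[1, 0, 0],
 [1, 0, 1],
 [-1, 1, 0]]
  V a = (-4, -3, 2)
Solving gives a = (-4, -2, 1).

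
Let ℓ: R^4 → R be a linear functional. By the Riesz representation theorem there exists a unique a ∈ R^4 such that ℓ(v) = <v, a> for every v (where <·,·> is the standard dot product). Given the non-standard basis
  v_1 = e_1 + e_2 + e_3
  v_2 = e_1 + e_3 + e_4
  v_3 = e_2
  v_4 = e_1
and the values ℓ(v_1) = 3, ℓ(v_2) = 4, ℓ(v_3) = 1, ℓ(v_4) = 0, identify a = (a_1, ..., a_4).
a = (0, 1, 2, 2)

Write a = (a_1, ..., a_4) in the standard basis. For each basis vector v_i, ℓ(v_i) = <v_i, a> is a linear equation in the a_j's. Collect the n equations into a matrix system V a = ℓ, where row i of V is v_i (expressed in the standard basis). Since V is invertible (lower-triangular with 1s on the diagonal, up to permutation), solve by back-substitution:
  V =
[[1, 1, 1, 0],
 [1, 0, 1, 1],
 [0, 1, 0, 0],
 [1, 0, 0, 0]]
  V a = (3, 4, 1, 0)
Solving gives a = (0, 1, 2, 2).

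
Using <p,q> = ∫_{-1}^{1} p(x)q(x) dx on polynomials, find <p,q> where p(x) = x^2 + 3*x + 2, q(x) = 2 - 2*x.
<p,q> = 16/3

Expand the product: p(x)·q(x) = -2*x^3 - 4*x^2 + 2*x + 4.
∫_{-1}^{1} of each monomial x^k gives [2/(k+1) if k even, 0 if k odd]. Integrating term-by-term (or equivalently evaluating the antiderivative F(x) = -x^4/2 - 4*x^3/3 + x^2 + 4*x at the endpoints):
  F(1) − F(−1) = 19/6 − (-13/6) = 16/3.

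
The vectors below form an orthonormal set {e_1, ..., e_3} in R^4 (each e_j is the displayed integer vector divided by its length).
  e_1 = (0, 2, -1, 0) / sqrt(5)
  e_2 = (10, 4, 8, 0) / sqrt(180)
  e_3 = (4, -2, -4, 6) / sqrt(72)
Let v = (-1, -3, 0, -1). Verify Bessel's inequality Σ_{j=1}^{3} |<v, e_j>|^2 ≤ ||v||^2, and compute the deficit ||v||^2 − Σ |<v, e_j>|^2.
Σ |<v, e_j>|^2 = 91/9; ||v||^2 = 11; deficit = 8/9

Write each e_j = u_j / sqrt(<u_j, u_j>) where u_j is the displayed integer vector. Then <v, e_j> = <v, u_j> / sqrt(<u_j, u_j>), so |<v, e_j>|^2 = <v, u_j>^2 / <u_j, u_j>.
Coefficients: <v, e_1> = -6/sqrt(5), <v, e_2> = -22/sqrt(180), <v, e_3> = -4/sqrt(72).
Square and sum: Σ |<v, e_j>|^2 = 91/9.
Compute ||v||^2 = v·v = 11.
Deficit = 11 − 91/9 = 8/9 ≥ 0, confirming Bessel's inequality. (The deficit equals ||v − Σ <v,e_j> e_j||^2, the squared distance from v to span{e_j}.)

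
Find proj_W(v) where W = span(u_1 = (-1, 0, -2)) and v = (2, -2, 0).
proj_W(v) = (2/5, 0, 4/5)

Set up U = [u_1 | ... | u_1] ∈ R^(3×1). The projector onto W = col(U) is P = U (U^T U)^(-1) U^T.
Compute U^T U =
  [5],
and U^T v = (-2).
Solve U^T U · c = U^T v for the coefficients: c = (-2/5). The projection is proj_W(v) = U c.
Check: (v - proj_W(v)) · u_1 = 0  (should be 0).
Result: proj_W(v) = (2/5, 0, 4/5).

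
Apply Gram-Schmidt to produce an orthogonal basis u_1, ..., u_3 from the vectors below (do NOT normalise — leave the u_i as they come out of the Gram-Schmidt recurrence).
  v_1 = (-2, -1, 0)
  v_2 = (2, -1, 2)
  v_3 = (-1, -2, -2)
Orthogonal basis:
  u_1 = (-2, -1, 0)
  u_2 = (4/5, -8/5, 2)
  u_3 = (7/9, -14/9, -14/9)

Apply the Gram-Schmidt recurrence
  u_1 = v_1
  u_i = v_i − Σ_{j<i} ((v_i · u_j) / (u_j · u_j)) · u_j.

Step by step this gives:
  u_1 = (-2, -1, 0)
  u_2 = (4/5, -8/5, 2)
  u_3 = (7/9, -14/9, -14/9)

Orthogonality check:
  u_2 · u_1 = 0 (should be 0)
  u_3 · u_1 = 0 (should be 0)
  u_3 · u_2 = 0 (should be 0)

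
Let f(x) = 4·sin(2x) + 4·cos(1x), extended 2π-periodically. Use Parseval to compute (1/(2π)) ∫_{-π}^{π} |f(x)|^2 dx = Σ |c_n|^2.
Σ |c_n|^2 = 16

Expand |f|^2 and use orthogonality of {sin(nx), cos(mx)} on [-π, π]:
  ∫_{-π}^{π} sin(nx)^2 dx = π, ∫ cos(mx)^2 dx = π, and cross terms integrate to 0.
So ∫_{-π}^{π} f(x)^2 dx = 4^2 · π + 4^2 · π = (16 + 16)π.
Divide by 2π: (16 + 16)/2 = 16.
By Parseval, this equals Σ |c_n|^2.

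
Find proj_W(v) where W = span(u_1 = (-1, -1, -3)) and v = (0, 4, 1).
proj_W(v) = (7/11, 7/11, 21/11)

Set up U = [u_1 | ... | u_1] ∈ R^(3×1). The projector onto W = col(U) is P = U (U^T U)^(-1) U^T.
Compute U^T U =
  [11],
and U^T v = (-7).
Solve U^T U · c = U^T v for the coefficients: c = (-7/11). The projection is proj_W(v) = U c.
Check: (v - proj_W(v)) · u_1 = 0  (should be 0).
Result: proj_W(v) = (7/11, 7/11, 21/11).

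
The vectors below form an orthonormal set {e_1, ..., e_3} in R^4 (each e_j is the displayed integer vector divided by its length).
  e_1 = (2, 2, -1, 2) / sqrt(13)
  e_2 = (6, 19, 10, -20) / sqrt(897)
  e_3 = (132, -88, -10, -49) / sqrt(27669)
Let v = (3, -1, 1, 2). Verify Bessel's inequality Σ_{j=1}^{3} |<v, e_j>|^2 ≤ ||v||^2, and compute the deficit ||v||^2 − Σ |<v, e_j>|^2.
Σ |<v, e_j>|^2 = 3990/401; ||v||^2 = 15; deficit = 2025/401

Write each e_j = u_j / sqrt(<u_j, u_j>) where u_j is the displayed integer vector. Then <v, e_j> = <v, u_j> / sqrt(<u_j, u_j>), so |<v, e_j>|^2 = <v, u_j>^2 / <u_j, u_j>.
Coefficients: <v, e_1> = 7/sqrt(13), <v, e_2> = -31/sqrt(897), <v, e_3> = 376/sqrt(27669).
Square and sum: Σ |<v, e_j>|^2 = 3990/401.
Compute ||v||^2 = v·v = 15.
Deficit = 15 − 3990/401 = 2025/401 ≥ 0, confirming Bessel's inequality. (The deficit equals ||v − Σ <v,e_j> e_j||^2, the squared distance from v to span{e_j}.)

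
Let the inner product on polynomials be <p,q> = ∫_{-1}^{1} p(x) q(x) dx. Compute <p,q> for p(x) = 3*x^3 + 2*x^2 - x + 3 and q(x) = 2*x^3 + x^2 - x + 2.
<p,q> = 1874/105

Expand the product: p(x)·q(x) = 6*x^6 + 7*x^5 - 3*x^4 + 9*x^3 + 8*x^2 - 5*x + 6.
∫_{-1}^{1} of each monomial x^k gives [2/(k+1) if k even, 0 if k odd]. Integrating term-by-term (or equivalently evaluating the antiderivative F(x) = 6*x^7/7 + 7*x^6/6 - 3*x^5/5 + 9*x^4/4 + 8*x^3/3 - 5*x^2/2 + 6*x at the endpoints):
  F(1) − F(−1) = 4133/420 − (-1121/140) = 1874/105.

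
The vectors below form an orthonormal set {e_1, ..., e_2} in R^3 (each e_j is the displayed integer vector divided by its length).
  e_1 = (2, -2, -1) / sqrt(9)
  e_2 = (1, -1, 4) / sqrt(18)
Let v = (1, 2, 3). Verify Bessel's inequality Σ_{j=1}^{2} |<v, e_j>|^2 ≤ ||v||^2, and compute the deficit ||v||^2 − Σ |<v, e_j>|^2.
Σ |<v, e_j>|^2 = 19/2; ||v||^2 = 14; deficit = 9/2

Write each e_j = u_j / sqrt(<u_j, u_j>) where u_j is the displayed integer vector. Then <v, e_j> = <v, u_j> / sqrt(<u_j, u_j>), so |<v, e_j>|^2 = <v, u_j>^2 / <u_j, u_j>.
Coefficients: <v, e_1> = -5/sqrt(9), <v, e_2> = 11/sqrt(18).
Square and sum: Σ |<v, e_j>|^2 = 19/2.
Compute ||v||^2 = v·v = 14.
Deficit = 14 − 19/2 = 9/2 ≥ 0, confirming Bessel's inequality. (The deficit equals ||v − Σ <v,e_j> e_j||^2, the squared distance from v to span{e_j}.)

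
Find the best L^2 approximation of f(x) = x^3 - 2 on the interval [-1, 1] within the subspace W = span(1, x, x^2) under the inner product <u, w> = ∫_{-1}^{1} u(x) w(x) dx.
g(x) = 3*x/5 - 2

The best approximation g ∈ W is the orthogonal projection of f onto W. Writing g = a_0 + a_1 x + a_2 x^2, the coefficients solve the normal equations G · a = b where
  G_{ij} = <φ_i, φ_j> and b_i = <f, φ_i>, with φ_0 = 1, φ_1 = x, φ_2 = x^2.
G =
  [2, 0, 2/3]
  [0, 2/3, 0]
  [2/3, 0, 2/5],
b = (-4, 2/5, -4/3).
Solving gives a_0 = -2, a_1 = 3/5, a_2 = 0, so
  g(x) = 3*x/5 - 2.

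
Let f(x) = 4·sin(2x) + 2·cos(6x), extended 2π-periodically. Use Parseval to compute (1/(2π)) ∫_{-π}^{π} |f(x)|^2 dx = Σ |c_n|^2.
Σ |c_n|^2 = 10

Expand |f|^2 and use orthogonality of {sin(nx), cos(mx)} on [-π, π]:
  ∫_{-π}^{π} sin(nx)^2 dx = π, ∫ cos(mx)^2 dx = π, and cross terms integrate to 0.
So ∫_{-π}^{π} f(x)^2 dx = 4^2 · π + 2^2 · π = (16 + 4)π.
Divide by 2π: (16 + 4)/2 = 10.
By Parseval, this equals Σ |c_n|^2.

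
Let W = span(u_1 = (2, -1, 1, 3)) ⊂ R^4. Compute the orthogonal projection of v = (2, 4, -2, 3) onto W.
proj_W(v) = (14/15, -7/15, 7/15, 7/5)

Set up U = [u_1 | ... | u_1] ∈ R^(4×1). The projector onto W = col(U) is P = U (U^T U)^(-1) U^T.
Compute U^T U =
  [15],
and U^T v = (7).
Solve U^T U · c = U^T v for the coefficients: c = (7/15). The projection is proj_W(v) = U c.
Check: (v - proj_W(v)) · u_1 = 0  (should be 0).
Result: proj_W(v) = (14/15, -7/15, 7/15, 7/5).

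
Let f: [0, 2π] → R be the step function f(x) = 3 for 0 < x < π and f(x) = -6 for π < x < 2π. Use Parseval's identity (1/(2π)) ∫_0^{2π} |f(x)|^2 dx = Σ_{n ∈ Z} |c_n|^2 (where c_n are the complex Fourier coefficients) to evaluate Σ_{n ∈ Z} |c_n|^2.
Σ |c_n|^2 = 45/2

Parseval equates the L^2 energy of f (normalised by 1/(2π)) with the ℓ^2 sum of its Fourier coefficients: (1/(2π)) ∫_0^{2π} |f|^2 = Σ |c_n|^2.
Compute the left side: (1/(2π)) [∫_0^π 3^2 dx + ∫_π^{2π} (-6)^2 dx] = (1/(2π)) · (9π + 36π) = (9 + 36)/2 = 45/2.
So Σ_{n ∈ Z} |c_n|^2 = 45/2.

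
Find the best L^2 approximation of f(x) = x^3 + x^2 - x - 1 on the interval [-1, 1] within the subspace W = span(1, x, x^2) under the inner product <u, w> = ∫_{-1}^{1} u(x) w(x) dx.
g(x) = x^2 - 2*x/5 - 1

The best approximation g ∈ W is the orthogonal projection of f onto W. Writing g = a_0 + a_1 x + a_2 x^2, the coefficients solve the normal equations G · a = b where
  G_{ij} = <φ_i, φ_j> and b_i = <f, φ_i>, with φ_0 = 1, φ_1 = x, φ_2 = x^2.
G =
  [2, 0, 2/3]
  [0, 2/3, 0]
  [2/3, 0, 2/5],
b = (-4/3, -4/15, -4/15).
Solving gives a_0 = -1, a_1 = -2/5, a_2 = 1, so
  g(x) = x^2 - 2*x/5 - 1.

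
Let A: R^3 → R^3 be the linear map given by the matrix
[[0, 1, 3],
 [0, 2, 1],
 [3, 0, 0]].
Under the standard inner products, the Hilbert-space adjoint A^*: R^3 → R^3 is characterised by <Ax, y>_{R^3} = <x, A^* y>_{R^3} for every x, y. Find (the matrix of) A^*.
A^* = A^T =
[[0, 0, 3],
 [1, 2, 0],
 [3, 1, 0]]

For real matrices with standard dot products, the defining identity <Ax, y> = <x, A^* y> gives (Ax)^T y = x^T (A^*) y, i.e. x^T A^T y = x^T (A^*) y. Since this holds for all x, y, we must have A^* = A^T. Therefore
A^* =
[[0, 0, 3],
 [1, 2, 0],
 [3, 1, 0]].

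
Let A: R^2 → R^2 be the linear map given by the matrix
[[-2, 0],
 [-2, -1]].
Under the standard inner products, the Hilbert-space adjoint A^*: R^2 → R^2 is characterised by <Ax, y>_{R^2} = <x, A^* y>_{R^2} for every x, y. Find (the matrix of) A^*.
A^* = A^T =
[[-2, -2],
 [0, -1]]

For real matrices with standard dot products, the defining identity <Ax, y> = <x, A^* y> gives (Ax)^T y = x^T (A^*) y, i.e. x^T A^T y = x^T (A^*) y. Since this holds for all x, y, we must have A^* = A^T. Therefore
A^* =
[[-2, -2],
 [0, -1]].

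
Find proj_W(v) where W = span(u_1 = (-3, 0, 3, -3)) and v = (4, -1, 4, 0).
proj_W(v) = (0, 0, 0, 0)

Set up U = [u_1 | ... | u_1] ∈ R^(4×1). The projector onto W = col(U) is P = U (U^T U)^(-1) U^T.
Compute U^T U =
  [27],
and U^T v = (0).
Solve U^T U · c = U^T v for the coefficients: c = (0). The projection is proj_W(v) = U c.
Check: (v - proj_W(v)) · u_1 = 0  (should be 0).
Result: proj_W(v) = (0, 0, 0, 0).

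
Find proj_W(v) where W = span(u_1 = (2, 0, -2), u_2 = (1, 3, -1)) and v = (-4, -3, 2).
proj_W(v) = (-3, -3, 3)

Set up U = [u_1 | ... | u_2] ∈ R^(3×2). The projector onto W = col(U) is P = U (U^T U)^(-1) U^T.
Compute U^T U =
  [8, 4]
  [4, 11],
and U^T v = (-12, -15).
Solve U^T U · c = U^T v for the coefficients: c = (-1, -1). The projection is proj_W(v) = U c.
Check: (v - proj_W(v)) · u_1 = 0  (should be 0).
Check: (v - proj_W(v)) · u_2 = 0  (should be 0).
Result: proj_W(v) = (-3, -3, 3).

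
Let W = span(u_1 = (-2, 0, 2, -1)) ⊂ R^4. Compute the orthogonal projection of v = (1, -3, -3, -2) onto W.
proj_W(v) = (4/3, 0, -4/3, 2/3)

Set up U = [u_1 | ... | u_1] ∈ R^(4×1). The projector onto W = col(U) is P = U (U^T U)^(-1) U^T.
Compute U^T U =
  [9],
and U^T v = (-6).
Solve U^T U · c = U^T v for the coefficients: c = (-2/3). The projection is proj_W(v) = U c.
Check: (v - proj_W(v)) · u_1 = 0  (should be 0).
Result: proj_W(v) = (4/3, 0, -4/3, 2/3).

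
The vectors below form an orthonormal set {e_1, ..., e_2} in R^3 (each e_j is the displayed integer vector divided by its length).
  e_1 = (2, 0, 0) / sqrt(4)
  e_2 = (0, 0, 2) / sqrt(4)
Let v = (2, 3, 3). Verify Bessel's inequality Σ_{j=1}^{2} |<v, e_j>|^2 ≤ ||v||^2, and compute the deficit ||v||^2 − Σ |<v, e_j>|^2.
Σ |<v, e_j>|^2 = 13; ||v||^2 = 22; deficit = 9

Write each e_j = u_j / sqrt(<u_j, u_j>) where u_j is the displayed integer vector. Then <v, e_j> = <v, u_j> / sqrt(<u_j, u_j>), so |<v, e_j>|^2 = <v, u_j>^2 / <u_j, u_j>.
Coefficients: <v, e_1> = 4/sqrt(4), <v, e_2> = 6/sqrt(4).
Square and sum: Σ |<v, e_j>|^2 = 13.
Compute ||v||^2 = v·v = 22.
Deficit = 22 − 13 = 9 ≥ 0, confirming Bessel's inequality. (The deficit equals ||v − Σ <v,e_j> e_j||^2, the squared distance from v to span{e_j}.)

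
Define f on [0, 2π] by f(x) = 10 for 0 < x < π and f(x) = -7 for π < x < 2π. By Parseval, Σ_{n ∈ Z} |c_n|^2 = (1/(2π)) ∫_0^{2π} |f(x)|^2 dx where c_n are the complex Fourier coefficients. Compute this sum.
Σ |c_n|^2 = 149/2

Parseval equates the L^2 energy of f (normalised by 1/(2π)) with the ℓ^2 sum of its Fourier coefficients: (1/(2π)) ∫_0^{2π} |f|^2 = Σ |c_n|^2.
Compute the left side: (1/(2π)) [∫_0^π 10^2 dx + ∫_π^{2π} (-7)^2 dx] = (1/(2π)) · (100π + 49π) = (100 + 49)/2 = 149/2.
So Σ_{n ∈ Z} |c_n|^2 = 149/2.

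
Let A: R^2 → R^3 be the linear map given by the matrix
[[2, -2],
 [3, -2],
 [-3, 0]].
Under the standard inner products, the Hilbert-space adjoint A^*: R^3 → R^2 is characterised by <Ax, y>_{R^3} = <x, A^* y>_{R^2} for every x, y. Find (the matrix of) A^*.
A^* = A^T =
[[2, 3, -3],
 [-2, -2, 0]]

For real matrices with standard dot products, the defining identity <Ax, y> = <x, A^* y> gives (Ax)^T y = x^T (A^*) y, i.e. x^T A^T y = x^T (A^*) y. Since this holds for all x, y, we must have A^* = A^T. Therefore
A^* =
[[2, 3, -3],
 [-2, -2, 0]].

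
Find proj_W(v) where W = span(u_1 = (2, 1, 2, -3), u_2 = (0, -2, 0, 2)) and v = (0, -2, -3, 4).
proj_W(v) = (-8/5, -11/5, -8/5, 19/5)

Set up U = [u_1 | ... | u_2] ∈ R^(4×2). The projector onto W = col(U) is P = U (U^T U)^(-1) U^T.
Compute U^T U =
  [18, -8]
  [-8, 8],
and U^T v = (-20, 12).
Solve U^T U · c = U^T v for the coefficients: c = (-4/5, 7/10). The projection is proj_W(v) = U c.
Check: (v - proj_W(v)) · u_1 = 0  (should be 0).
Check: (v - proj_W(v)) · u_2 = 0  (should be 0).
Result: proj_W(v) = (-8/5, -11/5, -8/5, 19/5).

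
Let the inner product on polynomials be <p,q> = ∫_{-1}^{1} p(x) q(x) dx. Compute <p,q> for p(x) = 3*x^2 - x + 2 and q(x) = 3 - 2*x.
<p,q> = 58/3

Expand the product: p(x)·q(x) = -6*x^3 + 11*x^2 - 7*x + 6.
∫_{-1}^{1} of each monomial x^k gives [2/(k+1) if k even, 0 if k odd]. Integrating term-by-term (or equivalently evaluating the antiderivative F(x) = -3*x^4/2 + 11*x^3/3 - 7*x^2/2 + 6*x at the endpoints):
  F(1) − F(−1) = 14/3 − (-44/3) = 58/3.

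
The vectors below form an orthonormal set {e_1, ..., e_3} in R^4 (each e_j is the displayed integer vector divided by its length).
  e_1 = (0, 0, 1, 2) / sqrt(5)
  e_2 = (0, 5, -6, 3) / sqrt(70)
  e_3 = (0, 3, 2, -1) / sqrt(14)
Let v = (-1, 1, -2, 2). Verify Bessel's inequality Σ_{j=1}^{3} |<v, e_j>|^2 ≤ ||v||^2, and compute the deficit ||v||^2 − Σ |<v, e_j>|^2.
Σ |<v, e_j>|^2 = 9; ||v||^2 = 10; deficit = 1

Write each e_j = u_j / sqrt(<u_j, u_j>) where u_j is the displayed integer vector. Then <v, e_j> = <v, u_j> / sqrt(<u_j, u_j>), so |<v, e_j>|^2 = <v, u_j>^2 / <u_j, u_j>.
Coefficients: <v, e_1> = 2/sqrt(5), <v, e_2> = 23/sqrt(70), <v, e_3> = -3/sqrt(14).
Square and sum: Σ |<v, e_j>|^2 = 9.
Compute ||v||^2 = v·v = 10.
Deficit = 10 − 9 = 1 ≥ 0, confirming Bessel's inequality. (The deficit equals ||v − Σ <v,e_j> e_j||^2, the squared distance from v to span{e_j}.)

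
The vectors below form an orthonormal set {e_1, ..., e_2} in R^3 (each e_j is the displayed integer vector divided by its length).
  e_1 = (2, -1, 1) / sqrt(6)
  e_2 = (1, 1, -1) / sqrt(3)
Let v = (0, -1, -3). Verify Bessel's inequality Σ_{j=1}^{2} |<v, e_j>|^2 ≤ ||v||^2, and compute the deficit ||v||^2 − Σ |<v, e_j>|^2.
Σ |<v, e_j>|^2 = 2; ||v||^2 = 10; deficit = 8

Write each e_j = u_j / sqrt(<u_j, u_j>) where u_j is the displayed integer vector. Then <v, e_j> = <v, u_j> / sqrt(<u_j, u_j>), so |<v, e_j>|^2 = <v, u_j>^2 / <u_j, u_j>.
Coefficients: <v, e_1> = -2/sqrt(6), <v, e_2> = 2/sqrt(3).
Square and sum: Σ |<v, e_j>|^2 = 2.
Compute ||v||^2 = v·v = 10.
Deficit = 10 − 2 = 8 ≥ 0, confirming Bessel's inequality. (The deficit equals ||v − Σ <v,e_j> e_j||^2, the squared distance from v to span{e_j}.)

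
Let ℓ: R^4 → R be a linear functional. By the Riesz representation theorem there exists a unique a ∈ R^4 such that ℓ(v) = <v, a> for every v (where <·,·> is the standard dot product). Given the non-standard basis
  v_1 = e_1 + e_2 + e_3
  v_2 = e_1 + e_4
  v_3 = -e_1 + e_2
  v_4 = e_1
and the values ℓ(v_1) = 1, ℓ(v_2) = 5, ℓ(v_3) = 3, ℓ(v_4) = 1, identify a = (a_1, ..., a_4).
a = (1, 4, -4, 4)

Write a = (a_1, ..., a_4) in the standard basis. For each basis vector v_i, ℓ(v_i) = <v_i, a> is a linear equation in the a_j's. Collect the n equations into a matrix system V a = ℓ, where row i of V is v_i (expressed in the standard basis). Since V is invertible (lower-triangular with 1s on the diagonal, up to permutation), solve by back-substitution:
  V =
[[1, 1, 1, 0],
 [1, 0, 0, 1],
 [-1, 1, 0, 0],
 [1, 0, 0, 0]]
  V a = (1, 5, 3, 1)
Solving gives a = (1, 4, -4, 4).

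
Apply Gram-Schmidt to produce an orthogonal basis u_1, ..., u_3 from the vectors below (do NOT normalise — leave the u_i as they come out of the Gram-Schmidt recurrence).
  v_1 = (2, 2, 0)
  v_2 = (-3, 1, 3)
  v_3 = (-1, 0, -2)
Orthogonal basis:
  u_1 = (2, 2, 0)
  u_2 = (-2, 2, 3)
  u_3 = (-33/34, 33/34, -22/17)

Apply the Gram-Schmidt recurrence
  u_1 = v_1
  u_i = v_i − Σ_{j<i} ((v_i · u_j) / (u_j · u_j)) · u_j.

Step by step this gives:
  u_1 = (2, 2, 0)
  u_2 = (-2, 2, 3)
  u_3 = (-33/34, 33/34, -22/17)

Orthogonality check:
  u_2 · u_1 = 0 (should be 0)
  u_3 · u_1 = 0 (should be 0)
  u_3 · u_2 = 0 (should be 0)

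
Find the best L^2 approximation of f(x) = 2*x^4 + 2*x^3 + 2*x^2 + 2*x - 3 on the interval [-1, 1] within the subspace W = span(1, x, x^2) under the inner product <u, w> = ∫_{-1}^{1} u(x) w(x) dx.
g(x) = 26*x^2/7 + 16*x/5 - 111/35

The best approximation g ∈ W is the orthogonal projection of f onto W. Writing g = a_0 + a_1 x + a_2 x^2, the coefficients solve the normal equations G · a = b where
  G_{ij} = <φ_i, φ_j> and b_i = <f, φ_i>, with φ_0 = 1, φ_1 = x, φ_2 = x^2.
G =
  [2, 0, 2/3]
  [0, 2/3, 0]
  [2/3, 0, 2/5],
b = (-58/15, 32/15, -22/35).
Solving gives a_0 = -111/35, a_1 = 16/5, a_2 = 26/7, so
  g(x) = 26*x^2/7 + 16*x/5 - 111/35.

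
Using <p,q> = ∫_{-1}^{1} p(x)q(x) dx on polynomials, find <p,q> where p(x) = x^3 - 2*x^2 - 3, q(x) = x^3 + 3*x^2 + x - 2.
<p,q> = 146/21

Expand the product: p(x)·q(x) = x^6 + x^5 - 5*x^4 - 7*x^3 - 5*x^2 - 3*x + 6.
∫_{-1}^{1} of each monomial x^k gives [2/(k+1) if k even, 0 if k odd]. Integrating term-by-term (or equivalently evaluating the antiderivative F(x) = x^7/7 + x^6/6 - x^5 - 7*x^4/4 - 5*x^3/3 - 3*x^2/2 + 6*x at the endpoints):
  F(1) − F(−1) = 11/28 − (-551/84) = 146/21.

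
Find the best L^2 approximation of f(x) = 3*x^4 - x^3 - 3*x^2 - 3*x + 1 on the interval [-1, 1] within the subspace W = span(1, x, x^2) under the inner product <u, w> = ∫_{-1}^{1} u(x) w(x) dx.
g(x) = -3*x^2/7 - 18*x/5 + 26/35

The best approximation g ∈ W is the orthogonal projection of f onto W. Writing g = a_0 + a_1 x + a_2 x^2, the coefficients solve the normal equations G · a = b where
  G_{ij} = <φ_i, φ_j> and b_i = <f, φ_i>, with φ_0 = 1, φ_1 = x, φ_2 = x^2.
G =
  [2, 0, 2/3]
  [0, 2/3, 0]
  [2/3, 0, 2/5],
b = (6/5, -12/5, 34/105).
Solving gives a_0 = 26/35, a_1 = -18/5, a_2 = -3/7, so
  g(x) = -3*x^2/7 - 18*x/5 + 26/35.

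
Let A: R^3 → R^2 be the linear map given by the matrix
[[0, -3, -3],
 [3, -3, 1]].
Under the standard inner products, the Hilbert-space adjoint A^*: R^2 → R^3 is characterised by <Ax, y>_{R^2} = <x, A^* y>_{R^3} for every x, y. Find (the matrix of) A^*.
A^* = A^T =
[[0, 3],
 [-3, -3],
 [-3, 1]]

For real matrices with standard dot products, the defining identity <Ax, y> = <x, A^* y> gives (Ax)^T y = x^T (A^*) y, i.e. x^T A^T y = x^T (A^*) y. Since this holds for all x, y, we must have A^* = A^T. Therefore
A^* =
[[0, 3],
 [-3, -3],
 [-3, 1]].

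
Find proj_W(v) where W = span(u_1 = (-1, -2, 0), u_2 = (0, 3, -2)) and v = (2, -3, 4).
proj_W(v) = (50/29, -83/29, 122/29)

Set up U = [u_1 | ... | u_2] ∈ R^(3×2). The projector onto W = col(U) is P = U (U^T U)^(-1) U^T.
Compute U^T U =
  [5, -6]
  [-6, 13],
and U^T v = (4, -17).
Solve U^T U · c = U^T v for the coefficients: c = (-50/29, -61/29). The projection is proj_W(v) = U c.
Check: (v - proj_W(v)) · u_1 = 0  (should be 0).
Check: (v - proj_W(v)) · u_2 = 0  (should be 0).
Result: proj_W(v) = (50/29, -83/29, 122/29).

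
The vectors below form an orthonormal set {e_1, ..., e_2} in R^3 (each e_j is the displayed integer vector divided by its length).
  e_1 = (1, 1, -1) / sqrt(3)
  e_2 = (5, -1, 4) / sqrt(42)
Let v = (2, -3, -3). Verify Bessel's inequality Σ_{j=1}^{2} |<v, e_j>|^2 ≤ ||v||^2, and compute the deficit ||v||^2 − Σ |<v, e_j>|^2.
Σ |<v, e_j>|^2 = 19/14; ||v||^2 = 22; deficit = 289/14

Write each e_j = u_j / sqrt(<u_j, u_j>) where u_j is the displayed integer vector. Then <v, e_j> = <v, u_j> / sqrt(<u_j, u_j>), so |<v, e_j>|^2 = <v, u_j>^2 / <u_j, u_j>.
Coefficients: <v, e_1> = 2/sqrt(3), <v, e_2> = 1/sqrt(42).
Square and sum: Σ |<v, e_j>|^2 = 19/14.
Compute ||v||^2 = v·v = 22.
Deficit = 22 − 19/14 = 289/14 ≥ 0, confirming Bessel's inequality. (The deficit equals ||v − Σ <v,e_j> e_j||^2, the squared distance from v to span{e_j}.)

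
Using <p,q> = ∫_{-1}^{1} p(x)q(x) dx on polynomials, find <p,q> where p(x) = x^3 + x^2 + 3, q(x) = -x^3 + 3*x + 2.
<p,q> = 1496/105

Expand the product: p(x)·q(x) = -x^6 - x^5 + 3*x^4 + 2*x^3 + 2*x^2 + 9*x + 6.
∫_{-1}^{1} of each monomial x^k gives [2/(k+1) if k even, 0 if k odd]. Integrating term-by-term (or equivalently evaluating the antiderivative F(x) = -x^7/7 - x^6/6 + 3*x^5/5 + x^4/2 + 2*x^3/3 + 9*x^2/2 + 6*x at the endpoints):
  F(1) − F(−1) = 837/70 − (-481/210) = 1496/105.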